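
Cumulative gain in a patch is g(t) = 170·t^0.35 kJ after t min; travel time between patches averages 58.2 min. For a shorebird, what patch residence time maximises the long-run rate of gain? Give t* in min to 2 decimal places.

By the marginal value theorem, leave when the instantaneous gain rate g'(t) equals the habitat-wide average g(t)/(T + t).
g'(t) = 0.35·170·t^-0.65. Setting 0.35·170·t^-0.65 = 170·t^0.35/(58.2+t) gives 0.35(58.2+t) = t, so 0.65·t = 0.35×58.2.
t* = 0.35×58.2/0.65 = 31.34 min.

31.34 min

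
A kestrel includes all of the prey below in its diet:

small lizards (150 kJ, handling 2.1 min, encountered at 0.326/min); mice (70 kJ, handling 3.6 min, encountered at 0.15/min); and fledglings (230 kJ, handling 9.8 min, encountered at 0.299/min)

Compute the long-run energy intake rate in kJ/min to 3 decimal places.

Energy encountered per unit search time: 0.326×150 + 0.15×70 + 0.299×230 = 128.2 kJ/min.
Handling time per unit search time: 0.326×2.1 + 0.15×3.6 + 0.299×9.8 = 4.155.
Rate = 128.2/(1 + 4.155) = 24.86 kJ/min.

24.864 kJ/min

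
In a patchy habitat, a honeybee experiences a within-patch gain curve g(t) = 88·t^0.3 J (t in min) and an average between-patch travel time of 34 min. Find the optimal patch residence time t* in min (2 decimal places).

Optimal t* satisfies g'(t*) = g(t*)/(T + t*).
g'(t) = 0.3·88·t^-0.7. Setting 0.3·88·t^-0.7 = 88·t^0.3/(34+t) gives 0.3(34+t) = t, so 0.70·t = 0.3×34.
t* = 0.3×34/0.70 = 14.57 min.

14.57 min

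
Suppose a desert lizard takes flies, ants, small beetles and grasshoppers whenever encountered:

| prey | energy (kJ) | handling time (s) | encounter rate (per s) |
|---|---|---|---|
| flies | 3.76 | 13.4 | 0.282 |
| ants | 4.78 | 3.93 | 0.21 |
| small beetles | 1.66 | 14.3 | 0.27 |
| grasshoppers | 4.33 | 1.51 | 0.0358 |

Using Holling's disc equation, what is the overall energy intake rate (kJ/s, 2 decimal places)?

0.28 kJ/s

R = Σλ_iE_i / (1 + Σλ_ih_i)
Numerator: 0.282×3.76 + 0.21×4.78 + 0.27×1.66 + 0.0358×4.33 = 2.667
Denominator: 1 + 0.282×13.4 + 0.21×3.93 + 0.27×14.3 + 0.0358×1.51 = 9.519
R = 2.667/9.519 = 0.2802 kJ/s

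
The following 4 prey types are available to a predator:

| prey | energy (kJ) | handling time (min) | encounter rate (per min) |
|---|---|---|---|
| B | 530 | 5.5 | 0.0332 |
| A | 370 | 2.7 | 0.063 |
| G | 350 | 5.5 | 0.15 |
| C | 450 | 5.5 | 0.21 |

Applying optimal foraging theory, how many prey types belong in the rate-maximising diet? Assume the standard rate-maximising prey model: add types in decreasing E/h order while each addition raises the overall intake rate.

Rank by E/h (kJ/min): A 137, B 96.4, C 81.8, G 63.6. Include each in turn until the next type's E/h falls below the running intake rate.
Rate on top 1: 19.92. B: 96.4 > 19.92 → include.
Rate on top 2: 30.24. C: 81.8 > 30.24 → include.
Rate on top 3: 54. G: 63.6 > 54 → include.
Optimal diet: A, B, C, G — 4 of 4 types.

4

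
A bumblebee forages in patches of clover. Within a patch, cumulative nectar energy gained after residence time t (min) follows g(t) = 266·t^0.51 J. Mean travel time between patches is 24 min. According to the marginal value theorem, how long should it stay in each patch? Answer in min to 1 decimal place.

25.0 min

Maximise g(t)/(T+t): set derivative to zero → g'(t)(T+t) = g(t).
g'(t) = 0.51·266·t^-0.49. Setting 0.51·266·t^-0.49 = 266·t^0.51/(24+t) gives 0.51(24+t) = t, so 0.49·t = 0.51×24.
t* = 0.51×24/0.49 = 24.98 min.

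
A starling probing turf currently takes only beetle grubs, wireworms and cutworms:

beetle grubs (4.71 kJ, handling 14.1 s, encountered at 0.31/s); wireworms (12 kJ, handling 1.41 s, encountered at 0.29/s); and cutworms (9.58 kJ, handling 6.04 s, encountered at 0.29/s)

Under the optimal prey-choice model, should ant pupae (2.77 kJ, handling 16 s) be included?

No

On beetle grubs, wireworms and cutworms alone, R = ΣλE/(1+Σλh) = 7.718/7.531 = 1.025 kJ/s.
Profitability of ant pupae: 2.77/16 = 0.1731 kJ/s.
Since 0.1731 < R, time spent handling ant pupae is better spent searching.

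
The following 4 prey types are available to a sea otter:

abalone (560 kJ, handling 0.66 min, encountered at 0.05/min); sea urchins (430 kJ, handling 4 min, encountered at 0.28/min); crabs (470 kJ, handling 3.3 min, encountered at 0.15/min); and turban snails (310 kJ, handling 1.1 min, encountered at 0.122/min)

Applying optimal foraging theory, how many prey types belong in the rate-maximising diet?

4

Rank by E/h (kJ/min): abalone 848, turban snails 282, crabs 142, sea urchins 108. Include each in turn until the next type's E/h falls below the running intake rate.
Rate on top 1: 27.11. turban snails: 282 > 27.11 → include.
Rate on top 2: 56.39. crabs: 142 > 56.39 → include.
Rate on top 3: 82.01. sea urchins: 108 > 82.01 → include.
Optimal diet: abalone, turban snails, crabs, sea urchins — 4 of 4 types.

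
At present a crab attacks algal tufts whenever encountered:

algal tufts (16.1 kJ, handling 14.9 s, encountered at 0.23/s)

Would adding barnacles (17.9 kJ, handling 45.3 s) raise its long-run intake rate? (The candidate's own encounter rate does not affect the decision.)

No

On algal tufts alone, R = ΣλE/(1+Σλh) = 3.703/4.427 = 0.8365 kJ/s.
Profitability of barnacles: 17.9/45.3 = 0.3951 kJ/s.
0.3951 < 0.8365, so adding barnacles would lower the average — exclude it.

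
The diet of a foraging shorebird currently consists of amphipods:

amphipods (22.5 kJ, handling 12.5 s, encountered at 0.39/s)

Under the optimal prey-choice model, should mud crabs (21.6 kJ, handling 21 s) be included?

No

On amphipods alone, R = ΣλE/(1+Σλh) = 8.775/5.875 = 1.494 kJ/s.
Profitability of mud crabs: 21.6/21 = 1.029 kJ/s.
1.029 < 1.494, so adding mud crabs would lower the average — exclude it.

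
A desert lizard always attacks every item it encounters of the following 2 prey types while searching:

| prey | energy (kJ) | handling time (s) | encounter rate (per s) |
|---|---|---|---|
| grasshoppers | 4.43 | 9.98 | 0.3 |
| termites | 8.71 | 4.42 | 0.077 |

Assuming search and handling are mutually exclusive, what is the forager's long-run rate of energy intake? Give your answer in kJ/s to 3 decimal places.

0.461 kJ/s

R = (0.3×4.43 + 0.077×8.71) / (1 + 0.3×9.98 + 0.077×4.42) = 2/4.334 = 0.4614 kJ/s.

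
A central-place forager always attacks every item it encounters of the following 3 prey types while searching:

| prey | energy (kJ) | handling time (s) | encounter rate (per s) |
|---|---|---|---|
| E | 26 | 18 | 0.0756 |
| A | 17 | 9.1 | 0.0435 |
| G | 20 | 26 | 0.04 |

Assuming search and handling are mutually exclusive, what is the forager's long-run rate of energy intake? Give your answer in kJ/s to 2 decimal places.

R = Σλ_iE_i / (1 + Σλ_ih_i)
Numerator: 0.0756×26 + 0.0435×17 + 0.04×20 = 3.505
Denominator: 1 + 0.0756×18 + 0.0435×9.1 + 0.04×26 = 3.797
R = 3.505/3.797 = 0.9232 kJ/s

0.92 kJ/s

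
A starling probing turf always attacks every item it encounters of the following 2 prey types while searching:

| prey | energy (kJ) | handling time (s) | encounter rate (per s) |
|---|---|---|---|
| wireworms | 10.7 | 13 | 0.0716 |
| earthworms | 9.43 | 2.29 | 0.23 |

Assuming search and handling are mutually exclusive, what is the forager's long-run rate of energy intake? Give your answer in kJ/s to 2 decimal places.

R = Σλ_iE_i / (1 + Σλ_ih_i)
Numerator: 0.0716×10.7 + 0.23×9.43 = 2.935
Denominator: 1 + 0.0716×13 + 0.23×2.29 = 2.458
R = 2.935/2.458 = 1.194 kJ/s

1.19 kJ/s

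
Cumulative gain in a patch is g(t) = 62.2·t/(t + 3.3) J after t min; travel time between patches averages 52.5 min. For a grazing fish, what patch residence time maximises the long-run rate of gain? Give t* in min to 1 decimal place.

13.2 min

By the marginal value theorem, leave when the instantaneous gain rate g'(t) equals the habitat-wide average g(t)/(T + t).
g'(t) = 62.2·3.3/(t + 3.3)². Setting 62.2·3.3/(t+3.3)² = 62.2t/[(t+3.3)(52.5+t)] gives 3.3(52.5+t) = t(t+3.3), so t² = 3.3×52.5 = 173.2.
t* = √173.2 = 13.16 min.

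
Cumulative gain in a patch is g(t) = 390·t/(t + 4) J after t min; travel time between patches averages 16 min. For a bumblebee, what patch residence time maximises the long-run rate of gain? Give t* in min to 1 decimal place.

8.0 min

Maximise g(t)/(T+t): set derivative to zero → g'(t)(T+t) = g(t).
g'(t) = 390·4/(t + 4)². Setting 390·4/(t+4)² = 390t/[(t+4)(16+t)] gives 4(16+t) = t(t+4), so t² = 4×16 = 64.
t* = √64 = 8 min.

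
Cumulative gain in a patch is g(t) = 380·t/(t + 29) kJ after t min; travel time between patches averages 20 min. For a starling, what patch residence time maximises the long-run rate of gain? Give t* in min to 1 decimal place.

24.1 min

Maximise g(t)/(T+t): set derivative to zero → g'(t)(T+t) = g(t).
g'(t) = 380·29/(t + 29)². Setting 380·29/(t+29)² = 380t/[(t+29)(20+t)] gives 29(20+t) = t(t+29), so t² = 29×20 = 580.
t* = √580 = 24.08 min.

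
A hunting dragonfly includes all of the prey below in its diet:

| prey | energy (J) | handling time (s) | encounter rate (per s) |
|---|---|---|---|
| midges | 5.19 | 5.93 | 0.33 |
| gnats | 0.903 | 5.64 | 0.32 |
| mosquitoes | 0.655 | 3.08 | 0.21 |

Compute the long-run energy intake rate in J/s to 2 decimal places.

Energy encountered per unit search time: 0.33×5.19 + 0.32×0.903 + 0.21×0.655 = 2.139 J/s.
Handling time per unit search time: 0.33×5.93 + 0.32×5.64 + 0.21×3.08 = 4.409.
Rate = 2.139/(1 + 4.409) = 0.3955 J/s.

0.40 J/s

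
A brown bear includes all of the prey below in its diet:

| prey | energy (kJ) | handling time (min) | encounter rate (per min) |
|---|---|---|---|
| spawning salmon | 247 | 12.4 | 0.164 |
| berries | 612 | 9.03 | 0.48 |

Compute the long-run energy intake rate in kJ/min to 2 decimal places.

R = (0.164×247 + 0.48×612) / (1 + 0.164×12.4 + 0.48×9.03) = 334.3/7.368 = 45.37 kJ/min.

45.37 kJ/min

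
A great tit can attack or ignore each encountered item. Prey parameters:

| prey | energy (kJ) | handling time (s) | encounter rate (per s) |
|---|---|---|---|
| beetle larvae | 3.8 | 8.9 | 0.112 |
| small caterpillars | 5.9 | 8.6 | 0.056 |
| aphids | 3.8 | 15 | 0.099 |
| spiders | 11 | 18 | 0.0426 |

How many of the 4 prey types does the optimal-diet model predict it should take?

3

Profitabilities (E/h, kJ/s): small caterpillars 0.686, spiders 0.611, beetle larvae 0.427, aphids 0.253. Add prey in this order while the next type's profitability exceeds the intake rate on those already taken.
Rate on top 1: 0.223. spiders: 0.611 > 0.223 → include.
Rate on top 2: 0.3554. beetle larvae: 0.427 > 0.3554 → include.
Rate on top 3: 0.3774. aphids: 0.253 < 0.3774 → exclude; stop.
Optimal diet: small caterpillars, spiders, beetle larvae — 3 of 4 types.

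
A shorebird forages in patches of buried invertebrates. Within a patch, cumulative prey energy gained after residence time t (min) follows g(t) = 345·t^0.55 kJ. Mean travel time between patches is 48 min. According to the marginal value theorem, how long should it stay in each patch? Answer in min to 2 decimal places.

Optimal t* satisfies g'(t*) = g(t*)/(T + t*).
g'(t) = 0.55·345·t^-0.45. Setting 0.55·345·t^-0.45 = 345·t^0.55/(48+t) gives 0.55(48+t) = t, so 0.45·t = 0.55×48.
t* = 0.55×48/0.45 = 58.67 min.

58.67 min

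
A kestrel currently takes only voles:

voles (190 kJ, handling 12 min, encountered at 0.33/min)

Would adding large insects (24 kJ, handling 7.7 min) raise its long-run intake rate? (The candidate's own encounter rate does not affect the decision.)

On voles alone, R = ΣλE/(1+Σλh) = 62.7/4.96 = 12.64 kJ/min.
Profitability of large insects: 24/7.7 = 3.117 kJ/min.
Since 3.117 < R, time spent handling large insects is better spent searching.

No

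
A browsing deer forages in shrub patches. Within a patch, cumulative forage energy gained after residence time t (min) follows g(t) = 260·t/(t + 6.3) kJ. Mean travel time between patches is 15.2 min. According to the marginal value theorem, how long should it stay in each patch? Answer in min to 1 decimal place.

By the marginal value theorem, leave when the instantaneous gain rate g'(t) equals the habitat-wide average g(t)/(T + t).
g'(t) = 260·6.3/(t + 6.3)². Setting 260·6.3/(t+6.3)² = 260t/[(t+6.3)(15.2+t)] gives 6.3(15.2+t) = t(t+6.3), so t² = 6.3×15.2 = 95.76.
t* = √95.76 = 9.786 min.

9.8 min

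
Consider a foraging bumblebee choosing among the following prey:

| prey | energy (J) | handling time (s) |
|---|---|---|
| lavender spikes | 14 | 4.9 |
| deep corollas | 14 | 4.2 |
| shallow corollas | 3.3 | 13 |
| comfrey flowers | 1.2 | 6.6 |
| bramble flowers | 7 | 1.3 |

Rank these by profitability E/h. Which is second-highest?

deep corollas

In descending order of E/h:
bramble flowers: 7/1.3 = 5.38 J/s
deep corollas: 14/4.2 = 3.33 J/s
lavender spikes: 14/4.9 = 2.86 J/s
shallow corollas: 3.3/13 = 0.254 J/s
comfrey flowers: 1.2/6.6 = 0.182 J/s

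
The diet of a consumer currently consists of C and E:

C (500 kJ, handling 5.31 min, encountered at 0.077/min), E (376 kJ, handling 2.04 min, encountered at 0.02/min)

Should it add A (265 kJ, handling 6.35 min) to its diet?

Current rate: (0.077×500 + 0.02×376)/(1 + 0.077×5.31 + 0.02×2.04) = 31.75 kJ/min.
Profitability of A: 265/6.35 = 41.73 kJ/min.
Since 41.73 > R, including A increases the long-run rate.

Yes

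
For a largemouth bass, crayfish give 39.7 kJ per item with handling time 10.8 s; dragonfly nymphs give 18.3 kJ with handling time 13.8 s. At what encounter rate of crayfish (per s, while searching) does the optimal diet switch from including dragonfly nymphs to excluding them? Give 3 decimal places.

At the threshold, the rate on crayfish alone equals the profitability of dragonfly nymphs: λ·39.7/(1 + λ·10.8) = 18.3/13.8 = 1.326.
Rearranging, λ(39.7 − 1.326×10.8) = 1.326, so λ = 1.326/25.38 = 0.05225 per s.

0.052 per s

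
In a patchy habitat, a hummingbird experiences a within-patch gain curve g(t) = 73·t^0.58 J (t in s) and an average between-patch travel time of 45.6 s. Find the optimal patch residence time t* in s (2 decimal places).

62.97 s

By the marginal value theorem, leave when the instantaneous gain rate g'(t) equals the habitat-wide average g(t)/(T + t).
g'(t) = 0.58·73·t^-0.42. Setting 0.58·73·t^-0.42 = 73·t^0.58/(45.6+t) gives 0.58(45.6+t) = t, so 0.42·t = 0.58×45.6.
t* = 0.58×45.6/0.42 = 62.97 s.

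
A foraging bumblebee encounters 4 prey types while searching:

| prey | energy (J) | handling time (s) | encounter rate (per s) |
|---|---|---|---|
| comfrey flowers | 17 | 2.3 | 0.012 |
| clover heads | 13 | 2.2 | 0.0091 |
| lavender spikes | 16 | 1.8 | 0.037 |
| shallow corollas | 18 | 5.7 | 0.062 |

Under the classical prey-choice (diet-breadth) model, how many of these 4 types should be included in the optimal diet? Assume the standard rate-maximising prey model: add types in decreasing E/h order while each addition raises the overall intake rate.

E/h in descending order: lavender spikes 8.89, comfrey flowers 7.39, clover heads 5.91, shallow corollas 3.16 J/s. The optimal diet is the largest prefix of this list for which every included type satisfies E_i/h_i > R on the types above it.
Rate on top 1: 0.555. comfrey flowers: 7.39 > 0.555 → include.
Rate on top 2: 0.7275. clover heads: 5.91 > 0.7275 → include.
Rate on top 3: 0.8206. shallow corollas: 3.16 > 0.8206 → include.
Optimal diet: lavender spikes, comfrey flowers, clover heads, shallow corollas — 4 of 4 types.

4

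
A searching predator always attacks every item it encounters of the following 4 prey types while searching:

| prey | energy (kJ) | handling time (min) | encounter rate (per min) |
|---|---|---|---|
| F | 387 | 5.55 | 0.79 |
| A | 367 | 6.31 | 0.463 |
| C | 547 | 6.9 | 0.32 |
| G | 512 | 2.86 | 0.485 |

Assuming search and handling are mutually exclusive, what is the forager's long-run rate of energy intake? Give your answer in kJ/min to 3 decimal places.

75.540 kJ/min

R = Σλ_iE_i / (1 + Σλ_ih_i)
Numerator: 0.79×387 + 0.463×367 + 0.32×547 + 0.485×512 = 899
Denominator: 1 + 0.79×5.55 + 0.463×6.31 + 0.32×6.9 + 0.485×2.86 = 11.9
R = 899/11.9 = 75.54 kJ/min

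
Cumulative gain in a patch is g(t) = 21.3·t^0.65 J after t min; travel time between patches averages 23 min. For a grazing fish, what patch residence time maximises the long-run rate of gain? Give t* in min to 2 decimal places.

42.71 min

By the marginal value theorem, leave when the instantaneous gain rate g'(t) equals the habitat-wide average g(t)/(T + t).
g'(t) = 0.65·21.3·t^-0.35. Setting 0.65·21.3·t^-0.35 = 21.3·t^0.65/(23+t) gives 0.65(23+t) = t, so 0.35·t = 0.65×23.
t* = 0.65×23/0.35 = 42.71 min.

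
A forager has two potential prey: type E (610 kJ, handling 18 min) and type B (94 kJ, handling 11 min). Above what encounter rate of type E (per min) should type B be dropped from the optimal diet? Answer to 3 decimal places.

Drop type B once their profitability E₂/h₂ falls below the rate achievable on type E alone: E₂/h₂ = λE₁/(1 + λh₁).
Solve for λ: λE₁h₂ = E₂(1 + λh₁) → λ(E₁h₂ − E₂h₁) = E₂ → λ = E₂/(E₁h₂ − E₂h₁).
λ = 94/(610×11 − 94×18) = 94/5018 = 0.01873 per min.

0.019 per min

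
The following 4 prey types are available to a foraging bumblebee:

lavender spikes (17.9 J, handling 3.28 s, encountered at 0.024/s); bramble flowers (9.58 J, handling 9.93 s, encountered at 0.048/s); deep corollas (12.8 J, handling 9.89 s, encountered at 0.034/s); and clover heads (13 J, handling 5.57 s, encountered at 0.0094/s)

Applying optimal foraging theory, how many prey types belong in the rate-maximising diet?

4

E/h in descending order: lavender spikes 5.46, clover heads 2.33, deep corollas 1.29, bramble flowers 0.965 J/s. The optimal diet is the largest prefix of this list for which every included type satisfies E_i/h_i > R on the types above it.
Rate on top 1: 0.3982. clover heads: 2.33 > 0.3982 → include.
Rate on top 2: 0.4879. deep corollas: 1.29 > 0.4879 → include.
Rate on top 3: 0.6726. bramble flowers: 0.965 > 0.6726 → include.
Optimal diet: lavender spikes, clover heads, deep corollas, bramble flowers — 4 of 4 types.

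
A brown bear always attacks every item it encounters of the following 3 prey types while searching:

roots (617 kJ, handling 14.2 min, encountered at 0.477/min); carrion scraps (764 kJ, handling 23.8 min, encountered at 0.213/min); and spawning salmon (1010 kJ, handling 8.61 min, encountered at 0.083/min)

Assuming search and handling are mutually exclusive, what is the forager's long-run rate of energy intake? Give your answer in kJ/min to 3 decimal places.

39.895 kJ/min

R = Σλ_iE_i / (1 + Σλ_ih_i)
Numerator: 0.477×617 + 0.213×764 + 0.083×1010 = 540.9
Denominator: 1 + 0.477×14.2 + 0.213×23.8 + 0.083×8.61 = 13.56
R = 540.9/13.56 = 39.89 kJ/min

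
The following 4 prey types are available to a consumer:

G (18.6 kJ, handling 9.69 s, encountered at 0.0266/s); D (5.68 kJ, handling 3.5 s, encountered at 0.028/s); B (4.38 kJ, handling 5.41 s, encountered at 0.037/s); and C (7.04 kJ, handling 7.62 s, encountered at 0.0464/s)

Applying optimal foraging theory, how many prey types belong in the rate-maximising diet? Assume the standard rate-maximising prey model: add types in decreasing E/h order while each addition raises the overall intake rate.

4

E/h in descending order: G 1.92, D 1.62, C 0.924, B 0.81 kJ/s. The optimal diet is the largest prefix of this list for which every included type satisfies E_i/h_i > R on the types above it.
Rate on top 1: 0.3934. D: 1.62 > 0.3934 → include.
Rate on top 2: 0.4822. C: 0.924 > 0.4822 → include.
Rate on top 3: 0.5736. B: 0.81 > 0.5736 → include.
Optimal diet: G, D, C, B — 4 of 4 types.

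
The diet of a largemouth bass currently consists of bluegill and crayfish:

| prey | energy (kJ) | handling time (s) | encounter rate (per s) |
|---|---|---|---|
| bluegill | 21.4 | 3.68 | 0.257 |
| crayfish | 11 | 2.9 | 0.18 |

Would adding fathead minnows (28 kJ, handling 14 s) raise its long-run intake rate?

Intake rate on the current diet: R = (0.257×21.4 + 0.18×11) / (1 + 0.257×3.68 + 0.18×2.9) = 7.48/2.468 = 3.031 kJ/s.
Profitability of fathead minnows: 28/14 = 2 kJ/s.
2 < 3.031, so adding fathead minnows would lower the average — exclude it.

No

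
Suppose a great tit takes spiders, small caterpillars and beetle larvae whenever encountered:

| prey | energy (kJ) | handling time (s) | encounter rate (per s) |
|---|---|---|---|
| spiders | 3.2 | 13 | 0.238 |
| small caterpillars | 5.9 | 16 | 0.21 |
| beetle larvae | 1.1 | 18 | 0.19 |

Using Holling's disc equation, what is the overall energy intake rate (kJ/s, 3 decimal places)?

R = (0.238×3.2 + 0.21×5.9 + 0.19×1.1) / (1 + 0.238×13 + 0.21×16 + 0.19×18) = 2.21/10.87 = 0.2032 kJ/s.

0.203 kJ/s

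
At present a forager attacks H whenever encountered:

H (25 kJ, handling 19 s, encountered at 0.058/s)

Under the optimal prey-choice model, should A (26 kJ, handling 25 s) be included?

Yes

Current rate: (0.058×25)/(1 + 0.058×19) = 0.6898 kJ/s.
A: E/h = 26/25 = 1.04 kJ/s.
Since 1.04 > R, including A increases the long-run rate.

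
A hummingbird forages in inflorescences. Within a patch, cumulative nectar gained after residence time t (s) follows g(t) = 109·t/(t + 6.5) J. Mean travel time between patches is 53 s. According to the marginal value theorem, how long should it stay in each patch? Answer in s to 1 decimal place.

Maximise g(t)/(T+t): set derivative to zero → g'(t)(T+t) = g(t).
g'(t) = 109·6.5/(t + 6.5)². Setting 109·6.5/(t+6.5)² = 109t/[(t+6.5)(53+t)] gives 6.5(53+t) = t(t+6.5), so t² = 6.5×53 = 344.5.
t* = √344.5 = 18.56 s.

18.6 s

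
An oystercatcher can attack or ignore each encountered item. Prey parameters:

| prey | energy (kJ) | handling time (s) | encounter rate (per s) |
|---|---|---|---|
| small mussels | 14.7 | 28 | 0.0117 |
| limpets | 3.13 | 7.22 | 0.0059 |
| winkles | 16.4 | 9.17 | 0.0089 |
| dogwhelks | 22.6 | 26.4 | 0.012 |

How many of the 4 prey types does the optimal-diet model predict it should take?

Profitabilities (E/h, kJ/s): winkles 1.79, dogwhelks 0.856, small mussels 0.525, limpets 0.434. Add prey in this order while the next type's profitability exceeds the intake rate on those already taken.
Rate on top 1: 0.1349. dogwhelks: 0.856 > 0.1349 → include.
Rate on top 2: 0.2983. small mussels: 0.525 > 0.2983 → include.
Rate on top 3: 0.3413. limpets: 0.434 > 0.3413 → include.
Optimal diet: winkles, dogwhelks, small mussels, limpets — 4 of 4 types.

4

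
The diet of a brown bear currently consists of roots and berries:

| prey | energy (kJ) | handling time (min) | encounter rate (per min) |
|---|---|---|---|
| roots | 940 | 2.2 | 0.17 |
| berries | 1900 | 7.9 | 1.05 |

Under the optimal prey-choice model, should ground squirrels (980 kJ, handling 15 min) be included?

On roots and berries alone, R = ΣλE/(1+Σλh) = 2155/9.669 = 222.9 kJ/min.
ground squirrels: E/h = 980/15 = 65.33 kJ/min.
Since 65.33 < R, time spent handling ground squirrels is better spent searching.

No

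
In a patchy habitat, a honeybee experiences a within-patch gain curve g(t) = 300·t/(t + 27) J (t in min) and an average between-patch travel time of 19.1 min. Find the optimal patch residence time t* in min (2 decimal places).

22.71 min

Maximise g(t)/(T+t): set derivative to zero → g'(t)(T+t) = g(t).
g'(t) = 300·27/(t + 27)². Setting 300·27/(t+27)² = 300t/[(t+27)(19.1+t)] gives 27(19.1+t) = t(t+27), so t² = 27×19.1 = 515.7.
t* = √515.7 = 22.71 min.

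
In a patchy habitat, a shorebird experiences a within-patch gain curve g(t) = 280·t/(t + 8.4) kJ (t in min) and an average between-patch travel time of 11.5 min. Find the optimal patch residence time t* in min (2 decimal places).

9.83 min

By the marginal value theorem, leave when the instantaneous gain rate g'(t) equals the habitat-wide average g(t)/(T + t).
g'(t) = 280·8.4/(t + 8.4)². Setting 280·8.4/(t+8.4)² = 280t/[(t+8.4)(11.5+t)] gives 8.4(11.5+t) = t(t+8.4), so t² = 8.4×11.5 = 96.6.
t* = √96.6 = 9.829 min.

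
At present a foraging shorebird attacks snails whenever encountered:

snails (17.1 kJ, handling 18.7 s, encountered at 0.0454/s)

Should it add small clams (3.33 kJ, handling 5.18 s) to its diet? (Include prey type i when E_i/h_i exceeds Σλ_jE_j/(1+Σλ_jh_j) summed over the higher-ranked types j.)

On snails alone, R = ΣλE/(1+Σλh) = 0.7763/1.849 = 0.4199 kJ/s.
Profitability of small clams: 3.33/5.18 = 0.6429 kJ/s.
0.6429 > 0.4199, so adding small clams raises the average — include it.

Yes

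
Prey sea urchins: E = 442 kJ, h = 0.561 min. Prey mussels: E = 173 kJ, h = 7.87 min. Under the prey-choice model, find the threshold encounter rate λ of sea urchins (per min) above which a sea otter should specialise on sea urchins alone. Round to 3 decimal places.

0.051 per min

The zero-one rule: include mussels iff E₂/h₂ > λE₁/(1+λh₁). Equality gives the switch point.
λE₁h₂ = E₂ + λE₂h₁ ⇒ λ = E₂/(E₁h₂ − E₂h₁) = 173/(3479 − 97.05) = 0.05116 per min.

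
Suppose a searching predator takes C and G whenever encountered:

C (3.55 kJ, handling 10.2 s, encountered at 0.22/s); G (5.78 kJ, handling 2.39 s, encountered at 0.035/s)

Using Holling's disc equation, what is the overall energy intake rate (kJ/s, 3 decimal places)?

0.295 kJ/s

R = Σλ_iE_i / (1 + Σλ_ih_i)
Numerator: 0.22×3.55 + 0.035×5.78 = 0.9833
Denominator: 1 + 0.22×10.2 + 0.035×2.39 = 3.328
R = 0.9833/3.328 = 0.2955 kJ/s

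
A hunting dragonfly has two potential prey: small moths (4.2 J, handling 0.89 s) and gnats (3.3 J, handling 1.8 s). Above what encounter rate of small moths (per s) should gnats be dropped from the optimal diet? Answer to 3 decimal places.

0.714 per s

Drop gnats once their profitability E₂/h₂ falls below the rate achievable on small moths alone: E₂/h₂ = λE₁/(1 + λh₁).
Solve for λ: λE₁h₂ = E₂(1 + λh₁) → λ(E₁h₂ − E₂h₁) = E₂ → λ = E₂/(E₁h₂ − E₂h₁).
λ = 3.3/(4.2×1.8 − 3.3×0.89) = 3.3/4.623 = 0.7138 per s.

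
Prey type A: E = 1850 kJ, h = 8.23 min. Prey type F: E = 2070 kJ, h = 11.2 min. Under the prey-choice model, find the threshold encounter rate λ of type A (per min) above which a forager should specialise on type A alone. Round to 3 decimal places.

0.562 per min

Drop type F once their profitability E₂/h₂ falls below the rate achievable on type A alone: E₂/h₂ = λE₁/(1 + λh₁).
Solve for λ: λE₁h₂ = E₂(1 + λh₁) → λ(E₁h₂ − E₂h₁) = E₂ → λ = E₂/(E₁h₂ − E₂h₁).
λ = 2070/(1850×11.2 − 2070×8.23) = 2070/3684 = 0.5619 per min.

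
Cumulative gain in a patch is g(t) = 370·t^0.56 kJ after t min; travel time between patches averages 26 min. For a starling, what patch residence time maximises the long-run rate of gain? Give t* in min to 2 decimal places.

By the marginal value theorem, leave when the instantaneous gain rate g'(t) equals the habitat-wide average g(t)/(T + t).
g'(t) = 0.56·370·t^-0.44. Setting 0.56·370·t^-0.44 = 370·t^0.56/(26+t) gives 0.56(26+t) = t, so 0.44·t = 0.56×26.
t* = 0.56×26/0.44 = 33.09 min.

33.09 min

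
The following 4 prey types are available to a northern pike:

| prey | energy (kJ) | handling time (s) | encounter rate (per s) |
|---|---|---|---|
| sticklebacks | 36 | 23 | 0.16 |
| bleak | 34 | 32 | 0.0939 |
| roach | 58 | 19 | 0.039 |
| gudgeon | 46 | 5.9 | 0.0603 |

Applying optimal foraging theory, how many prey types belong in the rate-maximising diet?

2

E/h in descending order: gudgeon 7.8, roach 3.05, sticklebacks 1.57, bleak 1.06 kJ/s. The optimal diet is the largest prefix of this list for which every included type satisfies E_i/h_i > R on the types above it.
Rate on top 1: 2.046. roach: 3.05 > 2.046 → include.
Rate on top 2: 2.402. sticklebacks: 1.57 < 2.402 → exclude; stop.
Optimal diet: gudgeon, roach — 2 of 4 types.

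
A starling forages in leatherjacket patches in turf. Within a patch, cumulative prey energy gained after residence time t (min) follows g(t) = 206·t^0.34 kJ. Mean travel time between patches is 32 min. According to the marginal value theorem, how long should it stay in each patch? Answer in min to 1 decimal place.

Maximise g(t)/(T+t): set derivative to zero → g'(t)(T+t) = g(t).
g'(t) = 0.34·206·t^-0.66. Setting 0.34·206·t^-0.66 = 206·t^0.34/(32+t) gives 0.34(32+t) = t, so 0.66·t = 0.34×32.
t* = 0.34×32/0.66 = 16.48 min.

16.5 min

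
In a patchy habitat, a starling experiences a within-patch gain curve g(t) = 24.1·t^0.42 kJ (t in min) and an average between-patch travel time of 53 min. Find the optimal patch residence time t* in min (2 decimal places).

By the marginal value theorem, leave when the instantaneous gain rate g'(t) equals the habitat-wide average g(t)/(T + t).
g'(t) = 0.42·24.1·t^-0.58. Setting 0.42·24.1·t^-0.58 = 24.1·t^0.42/(53+t) gives 0.42(53+t) = t, so 0.58·t = 0.42×53.
t* = 0.42×53/0.58 = 38.38 min.

38.38 min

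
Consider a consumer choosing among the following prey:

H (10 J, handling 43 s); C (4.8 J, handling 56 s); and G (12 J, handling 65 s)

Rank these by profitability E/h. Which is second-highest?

G

In descending order of E/h:
H: 10/43 = 0.233 J/s
G: 12/65 = 0.185 J/s
C: 4.8/56 = 0.0857 J/s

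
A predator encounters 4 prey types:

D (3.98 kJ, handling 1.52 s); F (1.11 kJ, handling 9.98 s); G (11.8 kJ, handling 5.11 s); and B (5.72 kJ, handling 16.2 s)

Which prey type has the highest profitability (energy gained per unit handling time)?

In descending order of E/h:
D: 3.98/1.52 = 2.62 kJ/s
G: 11.8/5.11 = 2.31 kJ/s
B: 5.72/16.2 = 0.353 kJ/s
F: 1.11/9.98 = 0.111 kJ/s

D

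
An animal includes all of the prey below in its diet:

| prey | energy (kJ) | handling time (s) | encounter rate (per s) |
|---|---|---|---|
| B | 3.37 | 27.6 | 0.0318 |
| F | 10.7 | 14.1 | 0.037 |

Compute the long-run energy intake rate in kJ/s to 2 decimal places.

0.21 kJ/s

Energy encountered per unit search time: 0.0318×3.37 + 0.037×10.7 = 0.5031 kJ/s.
Handling time per unit search time: 0.0318×27.6 + 0.037×14.1 = 1.399.
Rate = 0.5031/(1 + 1.399) = 0.2097 kJ/s.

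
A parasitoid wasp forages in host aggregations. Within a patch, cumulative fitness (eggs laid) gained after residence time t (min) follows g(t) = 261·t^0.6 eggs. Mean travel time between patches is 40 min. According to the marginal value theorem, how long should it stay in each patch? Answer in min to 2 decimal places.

Maximise g(t)/(T+t): set derivative to zero → g'(t)(T+t) = g(t).
g'(t) = 0.6·261·t^-0.4. Setting 0.6·261·t^-0.4 = 261·t^0.6/(40+t) gives 0.6(40+t) = t, so 0.40·t = 0.6×40.
t* = 0.6×40/0.40 = 60 min.

60.00 min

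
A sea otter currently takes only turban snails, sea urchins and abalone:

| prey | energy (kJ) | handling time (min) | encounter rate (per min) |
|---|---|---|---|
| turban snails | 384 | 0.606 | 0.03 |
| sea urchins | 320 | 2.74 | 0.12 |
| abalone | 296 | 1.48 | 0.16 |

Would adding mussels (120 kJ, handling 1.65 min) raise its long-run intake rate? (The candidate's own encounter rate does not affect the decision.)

Intake rate on the current diet: R = (0.03×384 + 0.12×320 + 0.16×296) / (1 + 0.03×0.606 + 0.12×2.74 + 0.16×1.48) = 97.28/1.584 = 61.42 kJ/min.
Profitability of mussels: 120/1.65 = 72.73 kJ/min.
72.73 > 61.42, so adding mussels raises the average — include it.

Yes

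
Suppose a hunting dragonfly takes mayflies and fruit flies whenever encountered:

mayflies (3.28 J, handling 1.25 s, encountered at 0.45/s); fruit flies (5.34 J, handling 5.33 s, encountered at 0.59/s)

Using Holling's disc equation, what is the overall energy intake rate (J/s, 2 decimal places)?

0.98 J/s

R = (0.45×3.28 + 0.59×5.34) / (1 + 0.45×1.25 + 0.59×5.33) = 4.627/4.707 = 0.9829 J/s.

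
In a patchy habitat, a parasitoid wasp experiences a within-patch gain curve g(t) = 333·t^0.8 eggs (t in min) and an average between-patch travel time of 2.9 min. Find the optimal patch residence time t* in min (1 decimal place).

By the marginal value theorem, leave when the instantaneous gain rate g'(t) equals the habitat-wide average g(t)/(T + t).
g'(t) = 0.8·333·t^-0.2. Setting 0.8·333·t^-0.2 = 333·t^0.8/(2.9+t) gives 0.8(2.9+t) = t, so 0.20·t = 0.8×2.9.
t* = 0.8×2.9/0.20 = 11.6 min.

11.6 min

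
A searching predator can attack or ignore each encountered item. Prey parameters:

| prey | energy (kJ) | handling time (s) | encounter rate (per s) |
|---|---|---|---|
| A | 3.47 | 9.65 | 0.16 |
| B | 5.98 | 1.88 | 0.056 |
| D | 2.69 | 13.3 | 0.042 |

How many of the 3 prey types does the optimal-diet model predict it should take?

Profitabilities (E/h, kJ/s): B 3.18, A 0.36, D 0.202. Add prey in this order while the next type's profitability exceeds the intake rate on those already taken.
Rate on top 1: 0.303. A: 0.36 > 0.303 → include.
Rate on top 2: 0.336. D: 0.202 < 0.336 → exclude; stop.
Optimal diet: B, A — 2 of 3 types.

2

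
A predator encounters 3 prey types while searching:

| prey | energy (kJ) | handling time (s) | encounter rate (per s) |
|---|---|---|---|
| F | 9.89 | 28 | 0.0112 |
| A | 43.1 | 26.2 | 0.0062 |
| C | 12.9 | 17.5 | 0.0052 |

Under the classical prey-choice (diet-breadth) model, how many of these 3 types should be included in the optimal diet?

3

Profitabilities (E/h, kJ/s): A 1.65, C 0.737, F 0.353. Add prey in this order while the next type's profitability exceeds the intake rate on those already taken.
Rate on top 1: 0.2299. C: 0.737 > 0.2299 → include.
Rate on top 2: 0.2667. F: 0.353 > 0.2667 → include.
Optimal diet: A, C, F — 3 of 3 types.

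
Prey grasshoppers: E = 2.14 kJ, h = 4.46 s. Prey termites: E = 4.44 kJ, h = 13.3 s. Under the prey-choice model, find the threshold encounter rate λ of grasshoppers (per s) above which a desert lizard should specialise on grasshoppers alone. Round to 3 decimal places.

0.513 per s

Drop termites once their profitability E₂/h₂ falls below the rate achievable on grasshoppers alone: E₂/h₂ = λE₁/(1 + λh₁).
Solve for λ: λE₁h₂ = E₂(1 + λh₁) → λ(E₁h₂ − E₂h₁) = E₂ → λ = E₂/(E₁h₂ − E₂h₁).
λ = 4.44/(2.14×13.3 − 4.44×4.46) = 4.44/8.66 = 0.5127 per s.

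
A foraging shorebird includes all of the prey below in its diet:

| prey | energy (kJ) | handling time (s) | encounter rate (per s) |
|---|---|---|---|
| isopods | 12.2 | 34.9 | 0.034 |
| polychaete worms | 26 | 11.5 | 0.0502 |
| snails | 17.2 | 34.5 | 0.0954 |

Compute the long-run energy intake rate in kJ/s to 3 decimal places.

R = Σλ_iE_i / (1 + Σλ_ih_i)
Numerator: 0.034×12.2 + 0.0502×26 + 0.0954×17.2 = 3.361
Denominator: 1 + 0.034×34.9 + 0.0502×11.5 + 0.0954×34.5 = 6.055
R = 3.361/6.055 = 0.555 kJ/s

0.555 kJ/s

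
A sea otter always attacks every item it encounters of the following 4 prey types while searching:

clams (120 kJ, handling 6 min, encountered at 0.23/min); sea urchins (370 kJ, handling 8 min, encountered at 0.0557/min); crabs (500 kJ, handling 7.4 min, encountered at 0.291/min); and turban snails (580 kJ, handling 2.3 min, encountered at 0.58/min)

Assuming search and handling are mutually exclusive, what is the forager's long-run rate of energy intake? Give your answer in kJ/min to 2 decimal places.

83.97 kJ/min

R = Σλ_iE_i / (1 + Σλ_ih_i)
Numerator: 0.23×120 + 0.0557×370 + 0.291×500 + 0.58×580 = 530.1
Denominator: 1 + 0.23×6 + 0.0557×8 + 0.291×7.4 + 0.58×2.3 = 6.313
R = 530.1/6.313 = 83.97 kJ/min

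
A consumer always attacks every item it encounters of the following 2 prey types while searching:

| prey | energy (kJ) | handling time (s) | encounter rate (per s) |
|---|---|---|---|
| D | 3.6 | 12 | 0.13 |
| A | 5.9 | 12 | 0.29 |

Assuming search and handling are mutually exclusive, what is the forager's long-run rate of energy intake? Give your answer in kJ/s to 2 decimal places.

0.36 kJ/s

R = Σλ_iE_i / (1 + Σλ_ih_i)
Numerator: 0.13×3.6 + 0.29×5.9 = 2.179
Denominator: 1 + 0.13×12 + 0.29×12 = 6.04
R = 2.179/6.04 = 0.3608 kJ/s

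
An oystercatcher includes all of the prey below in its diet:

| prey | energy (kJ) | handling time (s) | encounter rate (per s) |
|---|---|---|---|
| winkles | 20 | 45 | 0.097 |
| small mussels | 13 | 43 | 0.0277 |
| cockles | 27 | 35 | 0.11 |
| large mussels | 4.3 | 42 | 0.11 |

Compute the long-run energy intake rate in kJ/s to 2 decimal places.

0.38 kJ/s

R = (0.097×20 + 0.0277×13 + 0.11×27 + 0.11×4.3) / (1 + 0.097×45 + 0.0277×43 + 0.11×35 + 0.11×42) = 5.743/15.03 = 0.3822 kJ/s.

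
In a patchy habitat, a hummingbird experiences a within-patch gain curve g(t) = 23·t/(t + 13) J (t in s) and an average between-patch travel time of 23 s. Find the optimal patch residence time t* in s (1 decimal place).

By the marginal value theorem, leave when the instantaneous gain rate g'(t) equals the habitat-wide average g(t)/(T + t).
g'(t) = 23·13/(t + 13)². Setting 23·13/(t+13)² = 23t/[(t+13)(23+t)] gives 13(23+t) = t(t+13), so t² = 13×23 = 299.
t* = √299 = 17.29 s.

17.3 s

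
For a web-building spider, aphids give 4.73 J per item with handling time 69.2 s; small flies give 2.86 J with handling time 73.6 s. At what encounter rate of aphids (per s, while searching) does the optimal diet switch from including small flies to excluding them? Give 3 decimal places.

0.019 per s

The zero-one rule: include small flies iff E₂/h₂ > λE₁/(1+λh₁). Equality gives the switch point.
λE₁h₂ = E₂ + λE₂h₁ ⇒ λ = E₂/(E₁h₂ − E₂h₁) = 2.86/(348.1 − 197.9) = 0.01904 per s.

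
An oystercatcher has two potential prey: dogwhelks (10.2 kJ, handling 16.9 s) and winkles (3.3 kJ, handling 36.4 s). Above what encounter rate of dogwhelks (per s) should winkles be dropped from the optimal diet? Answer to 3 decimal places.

0.010 per s

The zero-one rule: include winkles iff E₂/h₂ > λE₁/(1+λh₁). Equality gives the switch point.
λE₁h₂ = E₂ + λE₂h₁ ⇒ λ = E₂/(E₁h₂ − E₂h₁) = 3.3/(371.3 − 55.77) = 0.01046 per s.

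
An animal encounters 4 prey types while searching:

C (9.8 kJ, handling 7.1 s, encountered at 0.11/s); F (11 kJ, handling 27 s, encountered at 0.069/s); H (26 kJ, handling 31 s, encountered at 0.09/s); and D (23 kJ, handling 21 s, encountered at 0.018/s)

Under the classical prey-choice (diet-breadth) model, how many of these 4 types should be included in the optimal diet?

Profitabilities (E/h, kJ/s): C 1.38, D 1.1, H 0.839, F 0.407. Add prey in this order while the next type's profitability exceeds the intake rate on those already taken.
Rate on top 1: 0.6053. D: 1.1 > 0.6053 → include.
Rate on top 2: 0.6911. H: 0.839 > 0.6911 → include.
Rate on top 3: 0.7743. F: 0.407 < 0.7743 → exclude; stop.
Optimal diet: C, D, H — 3 of 4 types.

3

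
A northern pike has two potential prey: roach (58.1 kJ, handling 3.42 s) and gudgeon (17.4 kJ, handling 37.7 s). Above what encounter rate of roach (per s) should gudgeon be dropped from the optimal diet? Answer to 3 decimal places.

0.008 per s

At the threshold, the rate on roach alone equals the profitability of gudgeon: λ·58.1/(1 + λ·3.42) = 17.4/37.7 = 0.4615.
Rearranging, λ(58.1 − 0.4615×3.42) = 0.4615, so λ = 0.4615/56.52 = 0.008166 per s.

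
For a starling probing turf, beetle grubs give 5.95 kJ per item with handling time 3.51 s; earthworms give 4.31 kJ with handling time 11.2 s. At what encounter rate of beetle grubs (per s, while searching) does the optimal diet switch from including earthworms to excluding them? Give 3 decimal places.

0.084 per s

Drop earthworms once their profitability E₂/h₂ falls below the rate achievable on beetle grubs alone: E₂/h₂ = λE₁/(1 + λh₁).
Solve for λ: λE₁h₂ = E₂(1 + λh₁) → λ(E₁h₂ − E₂h₁) = E₂ → λ = E₂/(E₁h₂ − E₂h₁).
λ = 4.31/(5.95×11.2 − 4.31×3.51) = 4.31/51.51 = 0.08367 per s.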